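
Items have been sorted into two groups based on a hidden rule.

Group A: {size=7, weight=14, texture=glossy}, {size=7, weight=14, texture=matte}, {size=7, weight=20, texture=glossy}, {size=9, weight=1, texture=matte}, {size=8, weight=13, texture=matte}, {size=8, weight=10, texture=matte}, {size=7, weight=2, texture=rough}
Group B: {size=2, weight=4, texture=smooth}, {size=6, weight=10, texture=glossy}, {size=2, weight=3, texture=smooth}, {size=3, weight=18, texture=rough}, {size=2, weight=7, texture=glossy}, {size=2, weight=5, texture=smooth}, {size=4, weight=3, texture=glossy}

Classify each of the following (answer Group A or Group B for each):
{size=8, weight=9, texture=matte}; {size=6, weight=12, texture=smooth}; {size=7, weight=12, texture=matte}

The common property of the 'Group A' items is: size ≥ 7. No 'Group B' item has it.
{size=8, weight=9, texture=matte}: size = 8, has this property → Group A.
{size=6, weight=12, texture=smooth}: size = 6, doesn't match → Group B.
{size=7, weight=12, texture=matte}: size = 7, has this property → Group A.

Group A, Group B, Group A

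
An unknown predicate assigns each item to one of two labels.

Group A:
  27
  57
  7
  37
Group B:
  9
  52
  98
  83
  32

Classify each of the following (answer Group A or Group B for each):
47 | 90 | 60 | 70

Rule: ends in digit 7. This holds for each 'Group A' example and fails for each 'Group B' one.

Group A, Group B, Group B, Group B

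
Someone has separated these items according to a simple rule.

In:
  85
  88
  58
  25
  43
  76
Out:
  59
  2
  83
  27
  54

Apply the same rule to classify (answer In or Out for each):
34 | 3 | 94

In, Out, In

Rule: ≡ 1 (mod 3). This holds for each 'In' example and fails for each 'Out' one.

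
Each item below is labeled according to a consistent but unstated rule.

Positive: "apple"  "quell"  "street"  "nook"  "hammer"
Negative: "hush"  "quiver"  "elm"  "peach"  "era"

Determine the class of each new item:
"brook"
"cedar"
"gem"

The classifier is using: has a double letter.

Positive, Negative, Negative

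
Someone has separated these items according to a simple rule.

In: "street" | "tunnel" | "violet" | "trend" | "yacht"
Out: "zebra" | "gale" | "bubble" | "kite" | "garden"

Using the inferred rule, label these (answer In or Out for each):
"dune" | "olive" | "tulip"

Out, Out, In

One predicate separates the groups cleanly: length ≥ 5 AND contains 't'.
"dune": Out (length 4, no 't').
"olive": Out (length 5, no 't').
"tulip": In (length 5, has 't').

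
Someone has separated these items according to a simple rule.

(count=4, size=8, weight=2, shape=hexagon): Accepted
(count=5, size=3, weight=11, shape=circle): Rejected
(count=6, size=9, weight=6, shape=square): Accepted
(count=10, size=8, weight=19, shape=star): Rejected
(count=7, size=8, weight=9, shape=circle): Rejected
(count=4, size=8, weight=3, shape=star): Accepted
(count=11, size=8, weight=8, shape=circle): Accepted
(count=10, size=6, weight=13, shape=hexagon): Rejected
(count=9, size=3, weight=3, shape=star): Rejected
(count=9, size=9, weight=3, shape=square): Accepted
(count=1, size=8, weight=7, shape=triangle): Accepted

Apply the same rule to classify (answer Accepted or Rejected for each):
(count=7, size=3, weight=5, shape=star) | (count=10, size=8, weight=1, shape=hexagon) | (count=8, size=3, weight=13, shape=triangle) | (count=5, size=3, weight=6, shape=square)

Rule: size ≥ 6 AND weight ≤ 8. This holds for each 'Accepted' example and fails for each 'Rejected' one.
Rejected: (count=7, size=3, weight=5, shape=star), since size = 3, weight = 5.
Accepted: (count=10, size=8, weight=1, shape=hexagon), since size = 8, weight = 1.
Rejected: (count=8, size=3, weight=13, shape=triangle), since size = 3, weight = 13.
Rejected: (count=5, size=3, weight=6, shape=square), since size = 3, weight = 6.

Rejected, Accepted, Rejected, Rejected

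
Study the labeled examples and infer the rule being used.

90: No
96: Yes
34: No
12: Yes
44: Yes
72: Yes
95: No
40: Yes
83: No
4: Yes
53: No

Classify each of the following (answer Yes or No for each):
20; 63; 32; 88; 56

Yes, No, Yes, Yes, Yes

One predicate separates the groups cleanly: multiple of 4.
Yes: 20, since 20 = 4·5. No: 63, since 63 = 4·15 + 3. Yes: 32, since 32 = 4·8. Yes: 88, since 88 = 4·22. Yes: 56, since 56 = 4·14.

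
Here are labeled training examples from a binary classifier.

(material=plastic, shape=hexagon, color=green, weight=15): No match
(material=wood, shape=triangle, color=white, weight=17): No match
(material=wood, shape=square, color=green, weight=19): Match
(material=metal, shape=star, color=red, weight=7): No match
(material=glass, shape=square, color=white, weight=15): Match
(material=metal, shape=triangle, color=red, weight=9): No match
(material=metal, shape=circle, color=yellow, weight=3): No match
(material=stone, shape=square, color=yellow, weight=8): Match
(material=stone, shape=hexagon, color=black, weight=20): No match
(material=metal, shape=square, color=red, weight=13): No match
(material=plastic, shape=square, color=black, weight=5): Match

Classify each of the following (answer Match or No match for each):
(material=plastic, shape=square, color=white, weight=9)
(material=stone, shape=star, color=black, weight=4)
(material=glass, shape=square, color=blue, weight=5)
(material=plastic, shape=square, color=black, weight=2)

Match, No match, Match, Match

The common property of the 'Match' items is: shape is square AND weight ≠ 13. No 'No match' item has it.
(material=plastic, shape=square, color=white, weight=9) — shape is square, weight = 9, hence Match. (material=stone, shape=star, color=black, weight=4) — shape is star, weight = 4, hence No match. (material=glass, shape=square, color=blue, weight=5) — shape is square, weight = 5, hence Match. (material=plastic, shape=square, color=black, weight=2) — shape is square, weight = 2, hence Match.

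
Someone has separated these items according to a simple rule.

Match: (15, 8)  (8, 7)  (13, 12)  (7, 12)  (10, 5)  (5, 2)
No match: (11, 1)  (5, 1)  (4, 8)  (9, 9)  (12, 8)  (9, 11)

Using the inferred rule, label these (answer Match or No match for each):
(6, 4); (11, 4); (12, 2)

No match, Match, No match

Rule: sum is odd. This holds for each 'Match' example and fails for each 'No match' one.
(6, 4) → 6+4 = 10 → No match.
(11, 4) → 11+4 = 15 → Match.
(12, 2) → 12+2 = 14 → No match.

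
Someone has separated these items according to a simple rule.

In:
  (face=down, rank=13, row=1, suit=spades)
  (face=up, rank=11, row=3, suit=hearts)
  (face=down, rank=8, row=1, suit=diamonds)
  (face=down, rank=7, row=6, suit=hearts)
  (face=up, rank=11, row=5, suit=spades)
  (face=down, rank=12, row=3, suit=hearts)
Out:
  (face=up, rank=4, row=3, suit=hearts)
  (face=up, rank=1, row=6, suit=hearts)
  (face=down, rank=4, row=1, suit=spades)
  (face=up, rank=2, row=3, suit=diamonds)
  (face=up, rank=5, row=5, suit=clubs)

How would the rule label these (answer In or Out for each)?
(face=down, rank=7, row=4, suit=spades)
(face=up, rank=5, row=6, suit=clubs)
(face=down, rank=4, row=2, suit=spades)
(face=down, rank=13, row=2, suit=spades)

The simplest hypothesis consistent with all the labels is: rank ≥ 7.
In: (face=down, rank=7, row=4, suit=spades), since rank = 7. Out: (face=up, rank=5, row=6, suit=clubs), since rank = 5. Out: (face=down, rank=4, row=2, suit=spades), since rank = 4. In: (face=down, rank=13, row=2, suit=spades), since rank = 13.

In, Out, Out, In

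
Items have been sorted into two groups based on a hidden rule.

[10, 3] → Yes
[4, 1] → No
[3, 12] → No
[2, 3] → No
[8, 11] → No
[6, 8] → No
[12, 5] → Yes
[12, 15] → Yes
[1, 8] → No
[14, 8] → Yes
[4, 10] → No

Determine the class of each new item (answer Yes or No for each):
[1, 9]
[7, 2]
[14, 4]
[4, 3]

All 'Yes' examples share one property — first ≥ 10 — and every 'No' example lacks it.
No: [1, 9], since first 1.
No: [7, 2], since first 7.
Yes: [14, 4], since first 14.
No: [4, 3], since first 4.

No, No, Yes, No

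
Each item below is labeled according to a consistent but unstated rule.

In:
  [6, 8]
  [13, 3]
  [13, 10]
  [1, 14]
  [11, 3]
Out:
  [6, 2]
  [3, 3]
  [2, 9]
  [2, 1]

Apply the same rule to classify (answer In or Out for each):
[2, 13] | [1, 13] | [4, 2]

'In' ⟺ sum ≥ 14.
[2, 13]: 2+13 = 15 — fits, so In.
[1, 13]: 1+13 = 14 — fits, so In.
[4, 2]: 4+2 = 6 — does not pass, so Out.

In, In, Out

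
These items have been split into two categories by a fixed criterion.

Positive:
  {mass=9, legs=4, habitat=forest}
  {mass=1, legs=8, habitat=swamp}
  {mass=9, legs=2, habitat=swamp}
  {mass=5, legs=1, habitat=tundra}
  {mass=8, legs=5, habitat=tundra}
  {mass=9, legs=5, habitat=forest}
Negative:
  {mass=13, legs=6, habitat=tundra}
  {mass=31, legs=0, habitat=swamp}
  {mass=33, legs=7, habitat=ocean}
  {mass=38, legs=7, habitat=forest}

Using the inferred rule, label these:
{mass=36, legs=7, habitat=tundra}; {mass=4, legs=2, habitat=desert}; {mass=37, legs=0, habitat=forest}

Every 'Positive' example satisfies: mass ≤ 9. None of the 'Negative' examples do.
{mass=36, legs=7, habitat=tundra}: mass = 36 — doesn't qualify, so Negative. {mass=4, legs=2, habitat=desert}: mass = 4 — qualifies, so Positive. {mass=37, legs=0, habitat=forest}: mass = 37 — doesn't qualify, so Negative.

Negative, Positive, Negative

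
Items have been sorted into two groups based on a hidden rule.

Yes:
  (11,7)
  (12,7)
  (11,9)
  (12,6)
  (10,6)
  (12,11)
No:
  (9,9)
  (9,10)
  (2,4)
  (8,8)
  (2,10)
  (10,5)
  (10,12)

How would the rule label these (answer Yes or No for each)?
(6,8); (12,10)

No, Yes

All 'Yes' examples share one property — first > second AND sum ≥ 16 — and every 'No' example lacks it.
(6,8) — 6 < 8, 6+8 = 14, hence No.
(12,10) — 12 > 10, 12+10 = 22, hence Yes.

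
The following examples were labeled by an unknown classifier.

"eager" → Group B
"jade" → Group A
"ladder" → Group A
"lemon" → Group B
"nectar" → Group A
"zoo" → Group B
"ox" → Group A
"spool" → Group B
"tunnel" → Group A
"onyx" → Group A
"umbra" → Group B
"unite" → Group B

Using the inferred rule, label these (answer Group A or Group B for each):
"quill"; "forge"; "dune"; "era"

One predicate separates the groups cleanly: even length.
Group B: "quill", since length 5. Group B: "forge", since length 5. Group A: "dune", since length 4. Group B: "era", since length 3.

Group B, Group B, Group A, Group B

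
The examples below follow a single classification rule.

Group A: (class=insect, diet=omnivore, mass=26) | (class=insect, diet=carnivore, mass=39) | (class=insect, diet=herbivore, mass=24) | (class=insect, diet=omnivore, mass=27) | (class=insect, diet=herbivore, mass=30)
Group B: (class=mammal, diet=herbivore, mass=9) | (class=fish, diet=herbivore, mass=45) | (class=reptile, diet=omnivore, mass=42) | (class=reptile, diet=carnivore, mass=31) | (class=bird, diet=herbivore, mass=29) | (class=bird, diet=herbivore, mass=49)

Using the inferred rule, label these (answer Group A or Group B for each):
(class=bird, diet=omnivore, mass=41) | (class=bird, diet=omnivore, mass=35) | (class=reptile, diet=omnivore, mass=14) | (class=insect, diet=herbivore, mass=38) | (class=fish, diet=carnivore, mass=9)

One predicate separates the groups cleanly: class is insect.
(class=bird, diet=omnivore, mass=41): class is bird, does not satisfy this → Group B. (class=bird, diet=omnivore, mass=35): class is bird, does not satisfy this → Group B. (class=reptile, diet=omnivore, mass=14): class is reptile, does not satisfy this → Group B. (class=insect, diet=herbivore, mass=38): class is insect, passes → Group A. (class=fish, diet=carnivore, mass=9): class is fish, does not satisfy this → Group B.

Group B, Group B, Group B, Group A, Group B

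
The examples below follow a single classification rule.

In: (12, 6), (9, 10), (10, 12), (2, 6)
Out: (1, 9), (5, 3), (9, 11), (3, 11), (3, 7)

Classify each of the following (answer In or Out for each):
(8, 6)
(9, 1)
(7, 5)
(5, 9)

Every 'In' example satisfies: second is even. None of the 'Out' examples do.

In, Out, Out, Out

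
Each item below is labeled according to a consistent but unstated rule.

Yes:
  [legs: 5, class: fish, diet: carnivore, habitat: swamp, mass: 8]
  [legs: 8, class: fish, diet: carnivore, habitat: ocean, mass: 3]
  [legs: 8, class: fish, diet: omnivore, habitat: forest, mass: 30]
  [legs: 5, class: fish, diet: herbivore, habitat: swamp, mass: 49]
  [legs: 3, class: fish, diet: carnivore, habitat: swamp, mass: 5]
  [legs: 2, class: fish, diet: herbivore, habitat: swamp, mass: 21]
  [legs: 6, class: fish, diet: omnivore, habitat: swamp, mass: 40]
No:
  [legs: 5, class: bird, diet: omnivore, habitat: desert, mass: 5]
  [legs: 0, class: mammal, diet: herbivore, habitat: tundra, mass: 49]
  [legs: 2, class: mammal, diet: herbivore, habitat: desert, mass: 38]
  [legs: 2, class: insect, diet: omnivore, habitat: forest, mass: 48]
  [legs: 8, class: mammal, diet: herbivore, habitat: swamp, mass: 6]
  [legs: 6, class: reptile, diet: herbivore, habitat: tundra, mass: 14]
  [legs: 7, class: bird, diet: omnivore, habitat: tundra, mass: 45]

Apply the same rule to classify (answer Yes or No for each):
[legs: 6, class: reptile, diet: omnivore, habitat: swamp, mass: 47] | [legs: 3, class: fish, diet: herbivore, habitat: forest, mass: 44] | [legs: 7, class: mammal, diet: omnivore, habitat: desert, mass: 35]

No, Yes, No

The classifier is using: class is fish.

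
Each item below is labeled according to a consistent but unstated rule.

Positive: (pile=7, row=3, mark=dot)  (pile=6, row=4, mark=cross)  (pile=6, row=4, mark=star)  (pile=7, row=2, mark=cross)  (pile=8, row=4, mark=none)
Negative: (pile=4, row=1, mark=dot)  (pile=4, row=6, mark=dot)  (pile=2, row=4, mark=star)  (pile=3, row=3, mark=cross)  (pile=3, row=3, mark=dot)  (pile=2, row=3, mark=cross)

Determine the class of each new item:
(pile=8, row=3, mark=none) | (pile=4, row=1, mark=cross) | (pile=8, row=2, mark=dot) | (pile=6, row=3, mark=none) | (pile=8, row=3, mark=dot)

Positive, Negative, Positive, Positive, Positive

The pattern is that an item is 'Positive' exactly when: pile ≥ 6.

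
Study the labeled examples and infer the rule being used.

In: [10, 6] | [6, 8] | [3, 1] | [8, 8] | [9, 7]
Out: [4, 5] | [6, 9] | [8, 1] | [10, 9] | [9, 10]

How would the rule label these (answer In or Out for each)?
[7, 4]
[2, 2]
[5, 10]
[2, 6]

Out, In, Out, In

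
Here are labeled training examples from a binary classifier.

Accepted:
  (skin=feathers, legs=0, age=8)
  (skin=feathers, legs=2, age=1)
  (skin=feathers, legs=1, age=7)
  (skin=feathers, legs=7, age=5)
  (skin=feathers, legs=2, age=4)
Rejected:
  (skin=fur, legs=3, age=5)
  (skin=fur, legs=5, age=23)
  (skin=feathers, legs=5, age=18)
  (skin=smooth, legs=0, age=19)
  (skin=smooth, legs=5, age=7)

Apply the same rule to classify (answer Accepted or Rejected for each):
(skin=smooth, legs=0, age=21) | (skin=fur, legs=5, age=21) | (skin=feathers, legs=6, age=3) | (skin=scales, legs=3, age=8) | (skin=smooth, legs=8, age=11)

One predicate separates the groups cleanly: skin is feathers AND age ≤ 8.

Rejected, Rejected, Accepted, Rejected, Rejected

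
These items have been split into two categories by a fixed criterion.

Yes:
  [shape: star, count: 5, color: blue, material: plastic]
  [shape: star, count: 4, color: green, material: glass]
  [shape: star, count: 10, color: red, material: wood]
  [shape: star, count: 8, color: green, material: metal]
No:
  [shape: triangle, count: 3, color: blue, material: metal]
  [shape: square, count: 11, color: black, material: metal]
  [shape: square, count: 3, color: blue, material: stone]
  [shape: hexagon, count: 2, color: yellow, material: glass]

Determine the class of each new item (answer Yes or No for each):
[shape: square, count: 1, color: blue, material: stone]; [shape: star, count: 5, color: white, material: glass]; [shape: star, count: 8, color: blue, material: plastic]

The simplest hypothesis consistent with all the labels is: shape is star.
[shape: square, count: 1, color: blue, material: stone] → shape is square → No. [shape: star, count: 5, color: white, material: glass] → shape is star → Yes. [shape: star, count: 8, color: blue, material: plastic] → shape is star → Yes.

No, Yes, Yes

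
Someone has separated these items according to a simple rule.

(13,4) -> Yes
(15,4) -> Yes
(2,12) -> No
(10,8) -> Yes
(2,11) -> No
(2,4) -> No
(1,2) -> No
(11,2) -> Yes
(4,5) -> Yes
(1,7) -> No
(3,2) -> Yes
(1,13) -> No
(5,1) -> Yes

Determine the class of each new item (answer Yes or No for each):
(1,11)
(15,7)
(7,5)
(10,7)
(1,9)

No, Yes, Yes, Yes, No

Rule: first ≥ 3. This holds for each 'Yes' example and fails for each 'No' one.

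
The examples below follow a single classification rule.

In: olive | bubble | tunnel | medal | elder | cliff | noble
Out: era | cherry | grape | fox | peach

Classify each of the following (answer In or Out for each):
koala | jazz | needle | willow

In, Out, In, In

The pattern is that an item is 'In' exactly when: contains 'l'.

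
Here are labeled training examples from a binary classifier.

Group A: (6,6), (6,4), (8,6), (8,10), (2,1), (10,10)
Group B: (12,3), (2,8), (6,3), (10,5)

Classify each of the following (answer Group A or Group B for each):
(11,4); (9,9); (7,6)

Group B, Group A, Group A

All 'Group A' examples share one property — |first − second| ≤ 2 — and every 'Group B' example lacks it.
Group B: (11,4), since |11−4| = 7.
Group A: (9,9), since |9−9| = 0.
Group A: (7,6), since |7−6| = 1.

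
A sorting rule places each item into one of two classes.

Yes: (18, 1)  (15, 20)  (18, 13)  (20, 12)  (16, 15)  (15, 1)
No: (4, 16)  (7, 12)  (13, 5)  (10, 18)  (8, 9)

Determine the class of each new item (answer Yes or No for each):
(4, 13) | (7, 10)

All 'Yes' examples share one property — first ≥ 15 — and every 'No' example lacks it.
(4, 13): first 4, does not fit → No. (7, 10): first 7, does not fit → No.

No, No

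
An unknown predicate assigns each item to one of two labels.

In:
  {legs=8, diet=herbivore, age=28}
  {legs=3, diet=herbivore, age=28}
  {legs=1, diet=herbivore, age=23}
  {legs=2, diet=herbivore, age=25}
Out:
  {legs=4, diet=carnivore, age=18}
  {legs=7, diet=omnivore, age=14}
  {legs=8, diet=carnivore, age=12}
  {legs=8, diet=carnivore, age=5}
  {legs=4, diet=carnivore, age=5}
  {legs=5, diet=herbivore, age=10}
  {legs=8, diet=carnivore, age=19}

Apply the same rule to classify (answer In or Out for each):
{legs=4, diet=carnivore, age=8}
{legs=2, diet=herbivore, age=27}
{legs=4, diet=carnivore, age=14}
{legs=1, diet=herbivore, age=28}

The classifier is using: age ≥ 23.
{legs=4, diet=carnivore, age=8} — age = 8, hence Out.
{legs=2, diet=herbivore, age=27} — age = 27, hence In.
{legs=4, diet=carnivore, age=14} — age = 14, hence Out.
{legs=1, diet=herbivore, age=28} — age = 28, hence In.

Out, In, Out, In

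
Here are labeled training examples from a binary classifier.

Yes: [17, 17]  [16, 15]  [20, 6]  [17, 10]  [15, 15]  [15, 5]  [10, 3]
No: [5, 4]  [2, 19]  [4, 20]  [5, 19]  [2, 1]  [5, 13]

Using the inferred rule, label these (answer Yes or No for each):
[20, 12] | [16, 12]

Yes, Yes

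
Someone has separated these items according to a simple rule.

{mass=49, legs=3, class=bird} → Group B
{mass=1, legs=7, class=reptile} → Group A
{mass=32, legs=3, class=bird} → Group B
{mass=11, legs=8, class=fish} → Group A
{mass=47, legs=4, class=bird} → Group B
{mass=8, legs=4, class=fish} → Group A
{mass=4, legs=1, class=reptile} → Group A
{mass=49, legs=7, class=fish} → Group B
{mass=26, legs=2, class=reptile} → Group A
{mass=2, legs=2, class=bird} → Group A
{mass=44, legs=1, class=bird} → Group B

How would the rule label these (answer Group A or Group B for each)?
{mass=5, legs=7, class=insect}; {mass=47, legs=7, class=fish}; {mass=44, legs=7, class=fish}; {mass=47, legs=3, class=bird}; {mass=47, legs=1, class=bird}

Group A, Group B, Group B, Group B, Group B

The common property of the 'Group A' items is: mass ≤ 26. No 'Group B' item has it.
{mass=5, legs=7, class=insect} → mass = 5 → Group A.
{mass=47, legs=7, class=fish} → mass = 47 → Group B.
{mass=44, legs=7, class=fish} → mass = 44 → Group B.
{mass=47, legs=3, class=bird} → mass = 47 → Group B.
{mass=47, legs=1, class=bird} → mass = 47 → Group B.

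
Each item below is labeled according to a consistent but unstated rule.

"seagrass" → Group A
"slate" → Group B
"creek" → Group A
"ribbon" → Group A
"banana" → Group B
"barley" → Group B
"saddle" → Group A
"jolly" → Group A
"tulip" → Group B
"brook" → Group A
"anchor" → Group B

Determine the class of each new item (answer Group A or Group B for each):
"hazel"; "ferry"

Group B, Group A

The pattern is that an item is 'Group A' exactly when: has a double letter.
Group B: "hazel", since no doubled letter.
Group A: "ferry", since 'rr' doubled.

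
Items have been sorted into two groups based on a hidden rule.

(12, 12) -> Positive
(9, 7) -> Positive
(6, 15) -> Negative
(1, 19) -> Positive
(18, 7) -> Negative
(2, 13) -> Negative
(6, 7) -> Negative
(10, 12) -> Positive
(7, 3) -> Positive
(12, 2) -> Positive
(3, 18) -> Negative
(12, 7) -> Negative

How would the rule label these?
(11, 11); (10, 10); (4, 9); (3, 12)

Comparing the two groups points to one rule — sum is even.
(11, 11): 11+11 = 22, has this property → Positive. (10, 10): 10+10 = 20, has this property → Positive. (4, 9): 4+9 = 13, lacks this property → Negative. (3, 12): 3+12 = 15, lacks this property → Negative.

Positive, Positive, Negative, Negative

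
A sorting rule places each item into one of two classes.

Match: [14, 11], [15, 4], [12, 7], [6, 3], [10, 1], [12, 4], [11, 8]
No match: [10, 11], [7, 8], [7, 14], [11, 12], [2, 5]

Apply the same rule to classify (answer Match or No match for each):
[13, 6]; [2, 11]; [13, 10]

Match, No match, Match

All 'Match' examples share one property — first > second — and every 'No match' example lacks it.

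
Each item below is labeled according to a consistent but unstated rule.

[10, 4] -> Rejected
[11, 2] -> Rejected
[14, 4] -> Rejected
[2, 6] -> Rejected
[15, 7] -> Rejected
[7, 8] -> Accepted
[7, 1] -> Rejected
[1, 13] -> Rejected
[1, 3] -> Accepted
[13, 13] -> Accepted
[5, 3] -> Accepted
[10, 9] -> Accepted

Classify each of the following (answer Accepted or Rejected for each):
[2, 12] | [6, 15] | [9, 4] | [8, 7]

Rejected, Rejected, Rejected, Accepted

The simplest hypothesis consistent with all the labels is: |first − second| ≤ 2.
[2, 12]: |2−12| = 10, does not fit → Rejected. [6, 15]: |6−15| = 9, does not fit → Rejected. [9, 4]: |9−4| = 5, does not fit → Rejected. [8, 7]: |8−7| = 1, satisfies this → Accepted.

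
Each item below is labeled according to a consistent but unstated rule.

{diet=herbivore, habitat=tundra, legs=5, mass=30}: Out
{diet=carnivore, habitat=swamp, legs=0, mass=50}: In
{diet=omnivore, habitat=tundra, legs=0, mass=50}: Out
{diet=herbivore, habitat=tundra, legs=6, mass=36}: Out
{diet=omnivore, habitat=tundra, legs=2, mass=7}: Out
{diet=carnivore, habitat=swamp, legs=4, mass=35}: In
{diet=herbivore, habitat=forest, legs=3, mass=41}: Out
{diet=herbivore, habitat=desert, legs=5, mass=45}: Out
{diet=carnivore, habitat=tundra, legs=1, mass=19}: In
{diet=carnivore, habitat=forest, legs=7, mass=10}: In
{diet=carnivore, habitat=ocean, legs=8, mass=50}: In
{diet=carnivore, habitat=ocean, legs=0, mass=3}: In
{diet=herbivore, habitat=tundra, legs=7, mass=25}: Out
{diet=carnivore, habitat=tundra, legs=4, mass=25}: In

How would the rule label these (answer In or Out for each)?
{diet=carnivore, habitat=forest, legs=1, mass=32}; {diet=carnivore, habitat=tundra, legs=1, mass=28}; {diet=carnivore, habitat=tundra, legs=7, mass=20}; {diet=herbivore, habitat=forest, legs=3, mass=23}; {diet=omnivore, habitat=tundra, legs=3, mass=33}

The pattern is that an item is 'In' exactly when: diet is carnivore.
{diet=carnivore, habitat=forest, legs=1, mass=32}: diet is carnivore, checks out → In. {diet=carnivore, habitat=tundra, legs=1, mass=28}: diet is carnivore, checks out → In. {diet=carnivore, habitat=tundra, legs=7, mass=20}: diet is carnivore, checks out → In. {diet=herbivore, habitat=forest, legs=3, mass=23}: diet is herbivore, fails this test → Out. {diet=omnivore, habitat=tundra, legs=3, mass=33}: diet is omnivore, fails this test → Out.

In, In, In, Out, Out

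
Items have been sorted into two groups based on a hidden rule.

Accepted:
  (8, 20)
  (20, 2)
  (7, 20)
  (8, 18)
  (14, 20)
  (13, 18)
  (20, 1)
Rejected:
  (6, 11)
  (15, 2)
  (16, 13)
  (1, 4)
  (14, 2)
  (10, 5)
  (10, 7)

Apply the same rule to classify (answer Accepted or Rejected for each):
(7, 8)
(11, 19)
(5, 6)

Rejected, Accepted, Rejected

The rule appears to be: max ≥ 18.
(7, 8): Rejected (max 8).
(11, 19): Accepted (max 19).
(5, 6): Rejected (max 6).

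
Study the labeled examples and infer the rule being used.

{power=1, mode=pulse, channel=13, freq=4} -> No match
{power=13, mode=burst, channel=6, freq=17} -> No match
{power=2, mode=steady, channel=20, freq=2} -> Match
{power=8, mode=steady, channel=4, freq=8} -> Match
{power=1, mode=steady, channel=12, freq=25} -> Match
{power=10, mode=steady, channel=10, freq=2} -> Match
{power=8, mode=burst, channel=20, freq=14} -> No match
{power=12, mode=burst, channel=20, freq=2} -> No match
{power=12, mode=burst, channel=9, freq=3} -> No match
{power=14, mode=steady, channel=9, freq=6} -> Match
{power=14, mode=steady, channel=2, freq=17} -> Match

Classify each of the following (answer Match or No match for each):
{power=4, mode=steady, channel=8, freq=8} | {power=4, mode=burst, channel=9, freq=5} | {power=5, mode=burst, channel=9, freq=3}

Match, No match, No match

The rule appears to be: mode is steady.
{power=4, mode=steady, channel=8, freq=8}: mode is steady — meets the rule, so Match. {power=4, mode=burst, channel=9, freq=5}: mode is burst — lacks this property, so No match. {power=5, mode=burst, channel=9, freq=3}: mode is burst — lacks this property, so No match.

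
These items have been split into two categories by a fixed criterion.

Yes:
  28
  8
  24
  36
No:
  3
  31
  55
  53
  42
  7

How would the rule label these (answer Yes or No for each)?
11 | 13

No, No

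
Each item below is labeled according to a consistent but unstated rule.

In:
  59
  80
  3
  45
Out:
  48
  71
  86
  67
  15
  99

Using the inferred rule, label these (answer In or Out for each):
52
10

In, In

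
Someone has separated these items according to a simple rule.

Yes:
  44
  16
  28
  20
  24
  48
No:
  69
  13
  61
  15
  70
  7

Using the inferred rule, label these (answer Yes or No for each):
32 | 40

Yes, Yes

All 'Yes' examples share one property — multiple of 4 — and every 'No' example lacks it.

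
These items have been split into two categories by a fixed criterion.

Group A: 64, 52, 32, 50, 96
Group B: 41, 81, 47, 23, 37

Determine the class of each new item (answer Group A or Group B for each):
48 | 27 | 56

Group A, Group B, Group A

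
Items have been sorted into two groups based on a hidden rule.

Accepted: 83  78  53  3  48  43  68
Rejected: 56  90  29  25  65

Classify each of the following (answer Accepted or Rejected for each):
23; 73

The common property of the 'Accepted' items is: ≡ 3 (mod 5). No 'Rejected' item has it.
23: 23 mod 5 = 3 — has this property, so Accepted. 73: 73 mod 5 = 3 — has this property, so Accepted.

Accepted, Accepted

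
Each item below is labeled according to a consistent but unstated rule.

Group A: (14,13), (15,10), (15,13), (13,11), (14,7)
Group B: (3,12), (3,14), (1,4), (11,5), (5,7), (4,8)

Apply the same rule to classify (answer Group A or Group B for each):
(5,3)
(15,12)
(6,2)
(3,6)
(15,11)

Every 'Group A' example satisfies: sum ≥ 21. None of the 'Group B' examples do.
(5,3): 5+3 = 8 — fails this test, so Group B.
(15,12): 15+12 = 27 — checks out, so Group A.
(6,2): 6+2 = 8 — fails this test, so Group B.
(3,6): 3+6 = 9 — fails this test, so Group B.
(15,11): 15+11 = 26 — checks out, so Group A.

Group B, Group A, Group B, Group B, Group A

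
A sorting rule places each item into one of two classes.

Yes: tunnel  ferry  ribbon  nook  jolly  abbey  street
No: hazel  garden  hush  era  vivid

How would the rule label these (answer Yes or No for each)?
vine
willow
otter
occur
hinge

No, Yes, Yes, Yes, No

The simplest hypothesis consistent with all the labels is: has a double letter.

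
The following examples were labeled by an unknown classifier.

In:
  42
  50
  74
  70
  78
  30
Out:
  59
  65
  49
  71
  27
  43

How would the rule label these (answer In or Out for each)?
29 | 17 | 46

The distinguishing property — even — holds for all the 'In' cases and none of the 'Out' cases.

Out, Out, In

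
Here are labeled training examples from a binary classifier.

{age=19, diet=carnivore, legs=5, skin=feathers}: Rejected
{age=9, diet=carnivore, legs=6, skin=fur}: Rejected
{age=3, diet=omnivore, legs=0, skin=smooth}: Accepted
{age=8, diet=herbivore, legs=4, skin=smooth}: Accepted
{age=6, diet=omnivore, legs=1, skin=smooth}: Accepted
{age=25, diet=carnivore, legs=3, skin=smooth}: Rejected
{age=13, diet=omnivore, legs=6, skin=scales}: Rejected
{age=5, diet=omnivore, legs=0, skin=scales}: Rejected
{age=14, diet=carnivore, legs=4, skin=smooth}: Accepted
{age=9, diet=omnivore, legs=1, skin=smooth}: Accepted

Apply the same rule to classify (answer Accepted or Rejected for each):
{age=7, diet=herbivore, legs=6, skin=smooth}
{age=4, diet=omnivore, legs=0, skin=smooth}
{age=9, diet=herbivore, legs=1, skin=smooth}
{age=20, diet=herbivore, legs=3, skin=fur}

The distinguishing property — skin is smooth AND age ≤ 14 — holds for all the 'Accepted' cases and none of the 'Rejected' cases.
{age=7, diet=herbivore, legs=6, skin=smooth} → skin is smooth, age = 7 → Accepted. {age=4, diet=omnivore, legs=0, skin=smooth} → skin is smooth, age = 4 → Accepted. {age=9, diet=herbivore, legs=1, skin=smooth} → skin is smooth, age = 9 → Accepted. {age=20, diet=herbivore, legs=3, skin=fur} → skin is fur, age = 20 → Rejected.

Accepted, Accepted, Accepted, Rejected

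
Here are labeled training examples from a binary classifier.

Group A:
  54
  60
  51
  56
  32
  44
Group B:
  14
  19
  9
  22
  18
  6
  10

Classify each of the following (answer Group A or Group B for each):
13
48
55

A rule that fits every label: at least 32 — true of each 'Group A' example, false of each 'Group B' one.
13: 13 < 32 — fails this test, so Group B. 48: 48 ≥ 32 — meets the rule, so Group A. 55: 55 ≥ 32 — meets the rule, so Group A.

Group B, Group A, Group A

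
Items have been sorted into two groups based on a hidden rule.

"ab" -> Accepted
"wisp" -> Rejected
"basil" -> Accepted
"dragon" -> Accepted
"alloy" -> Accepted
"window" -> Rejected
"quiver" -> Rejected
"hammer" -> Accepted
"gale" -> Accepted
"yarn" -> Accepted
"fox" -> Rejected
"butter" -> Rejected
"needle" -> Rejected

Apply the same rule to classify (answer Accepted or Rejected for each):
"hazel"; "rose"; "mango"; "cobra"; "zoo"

Looking at the examples, the only property every 'Accepted' case has and every 'Rejected' case lacks is: contains 'a'.
Accepted: "hazel", since has 'a'.
Rejected: "rose", since no 'a'.
Accepted: "mango", since has 'a'.
Accepted: "cobra", since has 'a'.
Rejected: "zoo", since no 'a'.

Accepted, Rejected, Accepted, Accepted, Rejected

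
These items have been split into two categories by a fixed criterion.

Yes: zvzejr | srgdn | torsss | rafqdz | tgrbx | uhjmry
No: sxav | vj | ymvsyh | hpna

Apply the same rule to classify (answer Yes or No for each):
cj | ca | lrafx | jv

No, No, Yes, No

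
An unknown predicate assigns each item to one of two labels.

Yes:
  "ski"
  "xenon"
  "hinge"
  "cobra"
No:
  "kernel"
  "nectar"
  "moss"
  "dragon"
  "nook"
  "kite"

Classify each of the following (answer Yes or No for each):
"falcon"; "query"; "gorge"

Rule: odd length. This holds for each 'Yes' example and fails for each 'No' one.

No, Yes, Yes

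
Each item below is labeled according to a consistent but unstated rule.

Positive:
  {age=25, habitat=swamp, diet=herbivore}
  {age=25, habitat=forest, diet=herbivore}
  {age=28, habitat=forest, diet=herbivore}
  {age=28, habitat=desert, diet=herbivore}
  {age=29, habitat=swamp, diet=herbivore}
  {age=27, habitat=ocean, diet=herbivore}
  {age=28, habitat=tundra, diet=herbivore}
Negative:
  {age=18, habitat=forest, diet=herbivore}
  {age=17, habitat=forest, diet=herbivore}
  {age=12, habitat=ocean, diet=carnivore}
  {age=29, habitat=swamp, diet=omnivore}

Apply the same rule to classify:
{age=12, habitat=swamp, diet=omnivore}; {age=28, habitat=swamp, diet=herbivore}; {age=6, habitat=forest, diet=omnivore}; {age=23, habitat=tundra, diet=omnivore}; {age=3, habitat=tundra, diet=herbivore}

Negative, Positive, Negative, Negative, Negative

Every 'Positive' example satisfies: diet is herbivore AND age ≥ 25. None of the 'Negative' examples do.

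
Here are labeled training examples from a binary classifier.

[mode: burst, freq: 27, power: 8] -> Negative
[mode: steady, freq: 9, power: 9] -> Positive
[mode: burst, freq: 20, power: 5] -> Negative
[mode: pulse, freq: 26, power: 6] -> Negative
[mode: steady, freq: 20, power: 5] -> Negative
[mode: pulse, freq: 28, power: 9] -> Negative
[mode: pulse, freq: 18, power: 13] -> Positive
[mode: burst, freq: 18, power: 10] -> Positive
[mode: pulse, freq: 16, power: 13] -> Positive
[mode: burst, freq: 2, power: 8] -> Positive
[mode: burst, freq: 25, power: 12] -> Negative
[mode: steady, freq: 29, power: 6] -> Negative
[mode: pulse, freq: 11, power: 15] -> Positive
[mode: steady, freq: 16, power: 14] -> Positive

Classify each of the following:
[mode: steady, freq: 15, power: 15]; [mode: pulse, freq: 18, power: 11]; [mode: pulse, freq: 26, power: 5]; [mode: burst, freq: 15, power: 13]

'Positive' ⟺ freq ≤ 18.

Positive, Positive, Negative, Positive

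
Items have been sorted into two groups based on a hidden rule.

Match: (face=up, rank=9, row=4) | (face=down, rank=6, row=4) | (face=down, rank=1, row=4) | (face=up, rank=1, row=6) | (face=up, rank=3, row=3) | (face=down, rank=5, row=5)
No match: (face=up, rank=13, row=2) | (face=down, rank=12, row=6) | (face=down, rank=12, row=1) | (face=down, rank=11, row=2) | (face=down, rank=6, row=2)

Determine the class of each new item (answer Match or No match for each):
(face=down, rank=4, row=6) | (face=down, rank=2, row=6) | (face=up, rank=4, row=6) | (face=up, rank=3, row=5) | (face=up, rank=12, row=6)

The pattern is that an item is 'Match' exactly when: row ≥ 3 AND rank ≤ 9.

Match, Match, Match, Match, No match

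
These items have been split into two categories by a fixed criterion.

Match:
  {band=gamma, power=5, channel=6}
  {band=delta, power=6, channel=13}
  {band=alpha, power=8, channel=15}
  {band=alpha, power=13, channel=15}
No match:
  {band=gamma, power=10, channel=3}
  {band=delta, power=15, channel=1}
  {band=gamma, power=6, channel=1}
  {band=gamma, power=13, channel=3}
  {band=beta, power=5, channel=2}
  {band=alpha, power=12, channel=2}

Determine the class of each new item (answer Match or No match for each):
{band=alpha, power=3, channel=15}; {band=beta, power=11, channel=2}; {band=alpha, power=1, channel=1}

Match, No match, No match

Rule: channel ≥ 6. This holds for each 'Match' example and fails for each 'No match' one.
{band=alpha, power=3, channel=15}: Match (channel = 15).
{band=beta, power=11, channel=2}: No match (channel = 2).
{band=alpha, power=1, channel=1}: No match (channel = 1).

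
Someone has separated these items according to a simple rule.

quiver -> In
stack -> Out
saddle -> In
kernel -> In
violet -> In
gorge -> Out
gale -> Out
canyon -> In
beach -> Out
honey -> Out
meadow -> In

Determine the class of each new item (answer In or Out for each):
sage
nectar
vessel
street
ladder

Out, In, In, In, In

The distinguishing property — length 6 — holds for all the 'In' cases and none of the 'Out' cases.
sage — length 4, hence Out. nectar — length 6, hence In. vessel — length 6, hence In. street — length 6, hence In. ladder — length 6, hence In.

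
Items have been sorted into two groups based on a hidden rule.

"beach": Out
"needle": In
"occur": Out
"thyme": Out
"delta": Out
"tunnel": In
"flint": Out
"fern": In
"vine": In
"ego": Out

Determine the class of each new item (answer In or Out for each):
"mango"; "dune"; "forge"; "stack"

Out, In, Out, Out

The classifier is using: even length.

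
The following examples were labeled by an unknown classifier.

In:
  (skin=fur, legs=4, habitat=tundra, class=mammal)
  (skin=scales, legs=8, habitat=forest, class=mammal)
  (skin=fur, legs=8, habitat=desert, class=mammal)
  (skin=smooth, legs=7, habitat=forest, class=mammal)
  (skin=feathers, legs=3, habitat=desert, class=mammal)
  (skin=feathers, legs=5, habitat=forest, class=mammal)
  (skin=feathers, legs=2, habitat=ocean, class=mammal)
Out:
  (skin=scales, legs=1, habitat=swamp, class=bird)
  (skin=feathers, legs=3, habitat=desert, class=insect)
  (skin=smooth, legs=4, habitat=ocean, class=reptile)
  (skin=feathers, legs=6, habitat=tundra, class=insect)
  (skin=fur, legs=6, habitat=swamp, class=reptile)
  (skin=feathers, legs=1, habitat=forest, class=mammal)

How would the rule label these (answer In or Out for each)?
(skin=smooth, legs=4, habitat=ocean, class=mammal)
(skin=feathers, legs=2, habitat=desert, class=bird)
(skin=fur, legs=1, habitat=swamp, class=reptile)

The common property of the 'In' items is: class is mammal AND legs ≥ 2. No 'Out' item has it.
(skin=smooth, legs=4, habitat=ocean, class=mammal): class is mammal, legs = 4, satisfies this → In.
(skin=feathers, legs=2, habitat=desert, class=bird): class is bird, legs = 2, fails the rule → Out.
(skin=fur, legs=1, habitat=swamp, class=reptile): class is reptile, legs = 1, fails the rule → Out.

In, Out, Out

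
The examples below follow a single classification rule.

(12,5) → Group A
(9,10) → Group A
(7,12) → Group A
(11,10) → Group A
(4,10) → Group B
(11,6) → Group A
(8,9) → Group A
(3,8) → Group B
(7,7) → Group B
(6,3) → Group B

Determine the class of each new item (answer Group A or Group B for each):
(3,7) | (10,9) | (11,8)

A rule that fits every label: sum ≥ 17 — true of each 'Group A' example, false of each 'Group B' one.

Group B, Group A, Group A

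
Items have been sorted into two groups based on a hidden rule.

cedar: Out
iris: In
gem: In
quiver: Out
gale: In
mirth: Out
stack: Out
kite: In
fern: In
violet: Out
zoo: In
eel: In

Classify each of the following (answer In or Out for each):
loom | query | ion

Rule: length ≤ 4. This holds for each 'In' example and fails for each 'Out' one.
loom: In (length 4). query: Out (length 5). ion: In (length 3).

In, Out, In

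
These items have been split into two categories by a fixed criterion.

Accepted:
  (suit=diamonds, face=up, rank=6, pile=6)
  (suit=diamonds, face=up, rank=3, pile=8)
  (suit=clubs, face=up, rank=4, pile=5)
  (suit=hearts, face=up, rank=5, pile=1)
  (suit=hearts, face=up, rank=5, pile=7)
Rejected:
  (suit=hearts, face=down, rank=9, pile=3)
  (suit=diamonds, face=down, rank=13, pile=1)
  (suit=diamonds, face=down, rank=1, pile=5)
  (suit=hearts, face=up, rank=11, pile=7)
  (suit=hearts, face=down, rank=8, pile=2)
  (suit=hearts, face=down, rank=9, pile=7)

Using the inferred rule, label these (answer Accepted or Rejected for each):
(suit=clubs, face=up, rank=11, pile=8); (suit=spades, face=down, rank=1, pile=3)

Rejected, Rejected

The classifier is using: face is up AND rank ≤ 6.
(suit=clubs, face=up, rank=11, pile=8): face is up, rank = 11, does not pass → Rejected. (suit=spades, face=down, rank=1, pile=3): face is down, rank = 1, does not pass → Rejected.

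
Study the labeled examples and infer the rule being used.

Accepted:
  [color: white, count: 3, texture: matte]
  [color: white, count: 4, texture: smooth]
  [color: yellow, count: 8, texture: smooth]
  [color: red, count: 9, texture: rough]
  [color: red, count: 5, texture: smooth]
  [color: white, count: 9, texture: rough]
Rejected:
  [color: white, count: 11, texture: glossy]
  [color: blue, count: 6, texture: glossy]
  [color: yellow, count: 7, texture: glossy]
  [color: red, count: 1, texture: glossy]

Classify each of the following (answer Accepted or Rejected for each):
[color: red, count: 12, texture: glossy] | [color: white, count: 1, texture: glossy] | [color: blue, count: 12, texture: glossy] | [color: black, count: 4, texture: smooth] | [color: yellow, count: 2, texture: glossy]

The simplest hypothesis consistent with all the labels is: texture is not glossy.
Rejected: [color: red, count: 12, texture: glossy], since texture is glossy.
Rejected: [color: white, count: 1, texture: glossy], since texture is glossy.
Rejected: [color: blue, count: 12, texture: glossy], since texture is glossy.
Accepted: [color: black, count: 4, texture: smooth], since texture is smooth.
Rejected: [color: yellow, count: 2, texture: glossy], since texture is glossy.

Rejected, Rejected, Rejected, Accepted, Rejected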